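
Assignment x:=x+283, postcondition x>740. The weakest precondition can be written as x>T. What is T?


Formula: wp(x:=E, P) = P[E/x] (substitute E for x in postcondition)
Step 1: Postcondition: x>740
Step 2: Substitute x+283 for x: x+283>740
Step 3: Solve for x: x > 740-283 = 457

457


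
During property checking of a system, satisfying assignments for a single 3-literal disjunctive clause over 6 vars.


Step 1: Total=2^6=64
Step 2: Unsat when all 3 false: 2^3=8
Step 3: Sat=64-8=56

56


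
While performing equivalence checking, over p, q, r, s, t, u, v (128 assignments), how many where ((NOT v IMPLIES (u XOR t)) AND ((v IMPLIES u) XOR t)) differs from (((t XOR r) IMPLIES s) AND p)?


F1 = ((NOT v IMPLIES (u XOR t)) AND ((v IMPLIES u) XOR t))
F2 = (((t XOR r) IMPLIES s) AND p)
Evaluate both on each of 128 rows (bits = p,q,r,s,t,u,v):
  row 0 [0000000]: F1=0 F2=0 -> 0
  row 1 [0000001]: F1=0 F2=0 -> 0
  row 2 [0000010]: F1=1 F2=0 (differ) -> 1
  row 3 [0000011]: F1=1 F2=0 (differ) -> 1
  row 4 [0000100]: F1=0 F2=0 -> 0
  (every remaining row is evaluated the same way; all 128 results are listed next)
Full result column, 8 rows per line (p,q,r,s fixed per line; t,u,v runs 000..111 left to right):
  rows 0-7 [p,q,r,s=0000]: 00110100  (ones: 3)
  rows 8-15 [p,q,r,s=0001]: 00110100  (ones: 3)
  rows 16-23 [p,q,r,s=0010]: 00110100  (ones: 3)
  rows 24-31 [p,q,r,s=0011]: 00110100  (ones: 3)
  rows 32-39 [p,q,r,s=0100]: 00110100  (ones: 3)
  rows 40-47 [p,q,r,s=0101]: 00110100  (ones: 3)
  rows 48-55 [p,q,r,s=0110]: 00110100  (ones: 3)
  rows 56-63 [p,q,r,s=0111]: 00110100  (ones: 3)
  rows 64-71 [p,q,r,s=1000]: 11000100  (ones: 3)
  rows 72-79 [p,q,r,s=1001]: 11001011  (ones: 5)
  rows 80-87 [p,q,r,s=1010]: 00111011  (ones: 5)
  rows 88-95 [p,q,r,s=1011]: 11001011  (ones: 5)
  rows 96-103 [p,q,r,s=1100]: 11000100  (ones: 3)
  rows 104-111 [p,q,r,s=1101]: 11001011  (ones: 5)
  rows 112-119 [p,q,r,s=1110]: 00111011  (ones: 5)
  rows 120-127 [p,q,r,s=1111]: 11001011  (ones: 5)
Disagreements = 3+3+3+3+3+3+3+3+3+5+5+5+3+5+5+5 = 60

60


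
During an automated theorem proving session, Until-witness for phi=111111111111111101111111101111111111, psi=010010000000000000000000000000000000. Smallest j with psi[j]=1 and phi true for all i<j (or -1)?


(phi U psi) at 0: need smallest j with psi[j]=1 and phi[i]=1 for all i in [0,j).
Scan from step 0:
  step 0: phi=1, psi=0 -> continue
  step 1: psi=1 and phi held for [0,1) -> witness found
Witness step = 1

1


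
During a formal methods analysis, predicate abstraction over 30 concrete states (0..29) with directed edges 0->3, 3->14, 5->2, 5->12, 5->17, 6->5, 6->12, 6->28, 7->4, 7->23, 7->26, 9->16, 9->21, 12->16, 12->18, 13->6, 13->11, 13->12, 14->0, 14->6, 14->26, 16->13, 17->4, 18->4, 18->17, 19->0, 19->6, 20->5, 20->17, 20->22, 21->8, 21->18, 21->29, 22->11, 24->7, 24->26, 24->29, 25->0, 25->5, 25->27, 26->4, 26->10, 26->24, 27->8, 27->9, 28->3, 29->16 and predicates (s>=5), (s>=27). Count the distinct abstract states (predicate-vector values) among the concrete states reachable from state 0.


BFS from 0:
Concrete reachable: {0, 2, 3, 4, 5, 6, 7, 10, 11, 12, 13, 14, 16, 17, 18, 23, 24, 26, 28, 29}
Abstract via predicates (s>=5), (s>=27):
  (0,0) <- {0, 2, 3, 4}
  (1,0) <- {5, 6, 7, 10, 11, 12, 13, 14, 16, 17, 18, 23, 24, 26}
  (1,1) <- {28, 29}
Distinct abstract states = 3

3


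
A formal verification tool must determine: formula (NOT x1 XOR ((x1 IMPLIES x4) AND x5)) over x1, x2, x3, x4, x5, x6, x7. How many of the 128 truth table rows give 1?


Formula: (NOT x1 XOR ((x1 IMPLIES x4) AND x5)) over 7 vars (128 rows)
Evaluate each row (x1, x2, x3, x4, x5, x6, x7 as bits, MSB first):
  row 0 [0000000]: (NOT 0 XOR ((0 IMPLIES 0) AND 0)) -> 1
  row 1 [0000001]: (NOT 0 XOR ((0 IMPLIES 0) AND 0)) -> 1
  row 2 [0000010]: (NOT 0 XOR ((0 IMPLIES 0) AND 0)) -> 1
  row 3 [0000011]: (NOT 0 XOR ((0 IMPLIES 0) AND 0)) -> 1
  row 4 [0000100]: (NOT 0 XOR ((0 IMPLIES 0) AND 1)) -> 0
  (every remaining row is evaluated the same way; all 128 results are listed next)
Full result column, 8 rows per line (x1,x2,x3,x4 fixed per line; x5,x6,x7 runs 000..111 left to right):
  rows 0-7 [x1,x2,x3,x4=0000]: 11110000  (ones: 4)
  rows 8-15 [x1,x2,x3,x4=0001]: 11110000  (ones: 4)
  rows 16-23 [x1,x2,x3,x4=0010]: 11110000  (ones: 4)
  rows 24-31 [x1,x2,x3,x4=0011]: 11110000  (ones: 4)
  rows 32-39 [x1,x2,x3,x4=0100]: 11110000  (ones: 4)
  rows 40-47 [x1,x2,x3,x4=0101]: 11110000  (ones: 4)
  rows 48-55 [x1,x2,x3,x4=0110]: 11110000  (ones: 4)
  rows 56-63 [x1,x2,x3,x4=0111]: 11110000  (ones: 4)
  rows 64-71 [x1,x2,x3,x4=1000]: 00000000  (ones: 0)
  rows 72-79 [x1,x2,x3,x4=1001]: 00001111  (ones: 4)
  rows 80-87 [x1,x2,x3,x4=1010]: 00000000  (ones: 0)
  rows 88-95 [x1,x2,x3,x4=1011]: 00001111  (ones: 4)
  rows 96-103 [x1,x2,x3,x4=1100]: 00000000  (ones: 0)
  rows 104-111 [x1,x2,x3,x4=1101]: 00001111  (ones: 4)
  rows 112-119 [x1,x2,x3,x4=1110]: 00000000  (ones: 0)
  rows 120-127 [x1,x2,x3,x4=1111]: 00001111  (ones: 4)
Count of 1-rows = 4+4+4+4+4+4+4+4+0+4+0+4+0+4+0+4 = 48

48


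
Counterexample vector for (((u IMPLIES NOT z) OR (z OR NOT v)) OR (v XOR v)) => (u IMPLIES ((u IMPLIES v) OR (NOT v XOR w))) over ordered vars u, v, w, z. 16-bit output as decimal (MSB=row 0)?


F1 = (((u IMPLIES NOT z) OR (z OR NOT v)) OR (v XOR v))
F2 = (u IMPLIES ((u IMPLIES v) OR (NOT v XOR w)))
Counterexample to F1=>F2 is where F1=1 and F2=0.
Evaluate each row (bits = u,v,w,z, MSB first):
  row 0 [0000]: F1=1 F2=1 -> F1&~F2 -> 0
  row 1 [0001]: F1=1 F2=1 -> F1&~F2 -> 0
  row 2 [0010]: F1=1 F2=1 -> F1&~F2 -> 0
  row 3 [0011]: F1=1 F2=1 -> F1&~F2 -> 0
  row 4 [0100]: F1=1 F2=1 -> F1&~F2 -> 0
  row 5 [0101]: F1=1 F2=1 -> F1&~F2 -> 0
  row 6 [0110]: F1=1 F2=1 -> F1&~F2 -> 0
  row 7 [0111]: F1=1 F2=1 -> F1&~F2 -> 0
  row 8 [1000]: F1=1 F2=1 -> F1&~F2 -> 0
  row 9 [1001]: F1=1 F2=1 -> F1&~F2 -> 0
  row 10 [1010]: F1=1 F2=0 -> F1&~F2 -> 1
  row 11 [1011]: F1=1 F2=0 -> F1&~F2 -> 1
  row 12 [1100]: F1=1 F2=1 -> F1&~F2 -> 0
  row 13 [1101]: F1=1 F2=1 -> F1&~F2 -> 0
  row 14 [1110]: F1=1 F2=1 -> F1&~F2 -> 0
  row 15 [1111]: F1=1 F2=1 -> F1&~F2 -> 0
Full result column, 4 rows per line (u,v fixed per line; w,z runs 00..11 left to right):
  rows 0-3 [u,v=00]: 0000  = hex 0
  rows 4-7 [u,v=01]: 0000  = hex 0
  rows 8-11 [u,v=10]: 0011  = hex 3
  rows 12-15 [u,v=11]: 0000  = hex 0
Counterexample vector (row 0 .. row 15) = 0000000000110000
Output column grouped in 4s = 0000 0000 0011 0000 = 0x0030
Convert to decimal digit by digit (value = value*16 + digit):
  0 -> 0
  0*16 + 0 = 0
  0*16 + 3 = 3
  3*16 + 0 = 48
Decimal = 48

48


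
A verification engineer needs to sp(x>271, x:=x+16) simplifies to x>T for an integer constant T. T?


Formula: sp(P, x:=E) = exists old_x. (x = E[old_x/x]) AND P[old_x/x] (old_x is the value of x before the assignment; eliminate old_x by solving x = E[old_x/x] for old_x)
Step 1: Precondition P: x>271, i.e. old_x > 271
Step 2: Assignment gives x = old_x + 16, so old_x = x - 16
Step 3: Substitute into P: x - 16 > 271
Step 4: Simplify: x > 271+16 = 287

287


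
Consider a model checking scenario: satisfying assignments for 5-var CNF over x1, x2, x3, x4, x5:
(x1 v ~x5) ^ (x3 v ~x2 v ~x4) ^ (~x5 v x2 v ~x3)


CNF with 3 clauses over 5 vars (32 assignments).
An assignment satisfies CNF iff every clause has >=1 true literal.
Check each row (bits = x1,x2,x3,x4,x5; clause T/F shown):
  row 0 [00000]: clauses=TTT -> 1
  row 1 [00001]: clauses=FTT -> 0
  row 2 [00010]: clauses=TTT -> 1
  row 3 [00011]: clauses=FTT -> 0
  row 4 [00100]: clauses=TTT -> 1
  row 5 [00101]: clauses=FTF -> 0
  row 6 [00110]: clauses=TTT -> 1
  row 7 [00111]: clauses=FTF -> 0
  row 8 [01000]: clauses=TTT -> 1
  row 9 [01001]: clauses=FTT -> 0
  row 10 [01010]: clauses=TFT -> 0
  row 11 [01011]: clauses=FFT -> 0
  row 12 [01100]: clauses=TTT -> 1
  row 13 [01101]: clauses=FTT -> 0
  row 14 [01110]: clauses=TTT -> 1
  row 15 [01111]: clauses=FTT -> 0
  row 16 [10000]: clauses=TTT -> 1
  row 17 [10001]: clauses=TTT -> 1
  row 18 [10010]: clauses=TTT -> 1
  row 19 [10011]: clauses=TTT -> 1
  row 20 [10100]: clauses=TTT -> 1
  row 21 [10101]: clauses=TTF -> 0
  row 22 [10110]: clauses=TTT -> 1
  row 23 [10111]: clauses=TTF -> 0
  row 24 [11000]: clauses=TTT -> 1
  row 25 [11001]: clauses=TTT -> 1
  row 26 [11010]: clauses=TFT -> 0
  row 27 [11011]: clauses=TFT -> 0
  row 28 [11100]: clauses=TTT -> 1
  row 29 [11101]: clauses=TTT -> 1
  row 30 [11110]: clauses=TTT -> 1
  row 31 [11111]: clauses=TTT -> 1
Full result column, 8 rows per line (x1,x2 fixed per line; x3,x4,x5 runs 000..111 left to right):
  rows 0-7 [x1,x2=00]: 10101010  (ones: 4)
  rows 8-15 [x1,x2=01]: 10001010  (ones: 3)
  rows 16-23 [x1,x2=10]: 11111010  (ones: 6)
  rows 24-31 [x1,x2=11]: 11001111  (ones: 6)
Satisfying assignments = 4+3+6+6 = 19

19


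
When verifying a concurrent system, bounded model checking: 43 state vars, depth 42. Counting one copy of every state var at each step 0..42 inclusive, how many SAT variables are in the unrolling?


BMC unrolls to depth k, creating one copy of each state var for steps 0..k.
Step count = 42 + 1 = 43 (steps 0 through 42)
Vars per step = 43
Total = 43 * 43 = 1849

1849


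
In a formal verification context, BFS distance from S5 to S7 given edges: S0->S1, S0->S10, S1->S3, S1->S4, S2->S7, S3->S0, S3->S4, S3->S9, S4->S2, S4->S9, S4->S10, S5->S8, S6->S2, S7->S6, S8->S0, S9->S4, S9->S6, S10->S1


BFS layer-by-layer from S5:
  dist 0: {S5}
  dist 1: {S8}
  dist 2: {S0}
  dist 3: {S1, S10}
  dist 4: {S3, S4}
  dist 5: {S2, S9}
  dist 6: {S6, S7}
  -> S7 reached at distance 6
Shortest path length = 6

6


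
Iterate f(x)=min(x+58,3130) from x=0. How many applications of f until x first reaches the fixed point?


Step 1: x=0, cap=3130, increment=58
Step 2: x grows by 58 each step until capped at 3130; fixed point is x=3130
Step 3: iterations = ceil(3130/58) = 54

54


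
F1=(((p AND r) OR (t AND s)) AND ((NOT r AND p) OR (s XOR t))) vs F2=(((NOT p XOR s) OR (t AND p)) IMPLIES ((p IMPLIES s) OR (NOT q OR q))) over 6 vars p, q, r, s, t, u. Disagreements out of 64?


F1 = (((p AND r) OR (t AND s)) AND ((NOT r AND p) OR (s XOR t)))
F2 = (((NOT p XOR s) OR (t AND p)) IMPLIES ((p IMPLIES s) OR (NOT q OR q)))
Evaluate both on each of 64 rows (bits = p,q,r,s,t,u):
  row 0 [000000]: F1=0 F2=1 (differ) -> 1
  row 1 [000001]: F1=0 F2=1 (differ) -> 1
  row 2 [000010]: F1=0 F2=1 (differ) -> 1
  row 3 [000011]: F1=0 F2=1 (differ) -> 1
  row 4 [000100]: F1=0 F2=1 (differ) -> 1
  (every remaining row is evaluated the same way; all 64 results are listed next)
Full result column, 8 rows per line (p,q,r fixed per line; s,t,u runs 000..111 left to right):
  rows 0-7 [p,q,r=000]: 11111111  (ones: 8)
  rows 8-15 [p,q,r=001]: 11111111  (ones: 8)
  rows 16-23 [p,q,r=010]: 11111111  (ones: 8)
  rows 24-31 [p,q,r=011]: 11111111  (ones: 8)
  rows 32-39 [p,q,r=100]: 11111100  (ones: 6)
  rows 40-47 [p,q,r=101]: 11000011  (ones: 4)
  rows 48-55 [p,q,r=110]: 11111100  (ones: 6)
  rows 56-63 [p,q,r=111]: 11000011  (ones: 4)
Disagreements = 8+8+8+8+6+4+6+4 = 52

52


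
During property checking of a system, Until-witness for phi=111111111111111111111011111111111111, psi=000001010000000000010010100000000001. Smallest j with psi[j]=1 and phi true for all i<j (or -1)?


(phi U psi) at 0: need smallest j with psi[j]=1 and phi[i]=1 for all i in [0,j).
Scan from step 0:
  step 0: phi=1, psi=0 -> continue
  step 1: phi=1, psi=0 -> continue
  step 2: phi=1, psi=0 -> continue
  step 3: phi=1, psi=0 -> continue
  step 5: psi=1 and phi held for [0,5) -> witness found
Witness step = 5

5


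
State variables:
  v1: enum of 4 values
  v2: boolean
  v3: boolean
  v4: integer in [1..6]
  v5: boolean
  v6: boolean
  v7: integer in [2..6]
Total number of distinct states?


State space = product of domain sizes of all variables.
Domain sizes:
  v1 (enum of 4 values): 4
  v2 (boolean): 2
  v3 (boolean): 2
  v4 (integer in [1..6]): 6
  v5 (boolean): 2
  v6 (boolean): 2
  v7 (integer in [2..6]): 5
Product = 4 * 2 * 2 * 6 * 2 * 2 * 5 = 1920

1920


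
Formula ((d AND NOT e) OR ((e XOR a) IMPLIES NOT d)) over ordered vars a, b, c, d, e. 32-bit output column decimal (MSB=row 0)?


Formula: ((d AND NOT e) OR ((e XOR a) IMPLIES NOT d)) over a, b, c, d, e (32 rows)
Evaluate each row (bits = a,b,c,d,e, MSB first):
  row 0 [00000]: ((0 AND NOT 0) OR ((0 XOR 0) IMPLIES NOT 0)) -> 1
  row 1 [00001]: ((0 AND NOT 1) OR ((1 XOR 0) IMPLIES NOT 0)) -> 1
  row 2 [00010]: ((1 AND NOT 0) OR ((0 XOR 0) IMPLIES NOT 1)) -> 1
  row 3 [00011]: ((1 AND NOT 1) OR ((1 XOR 0) IMPLIES NOT 1)) -> 0
  row 4 [00100]: ((0 AND NOT 0) OR ((0 XOR 0) IMPLIES NOT 0)) -> 1
  row 5 [00101]: ((0 AND NOT 1) OR ((1 XOR 0) IMPLIES NOT 0)) -> 1
  row 6 [00110]: ((1 AND NOT 0) OR ((0 XOR 0) IMPLIES NOT 1)) -> 1
  row 7 [00111]: ((1 AND NOT 1) OR ((1 XOR 0) IMPLIES NOT 1)) -> 0
  row 8 [01000]: ((0 AND NOT 0) OR ((0 XOR 0) IMPLIES NOT 0)) -> 1
  row 9 [01001]: ((0 AND NOT 1) OR ((1 XOR 0) IMPLIES NOT 0)) -> 1
  row 10 [01010]: ((1 AND NOT 0) OR ((0 XOR 0) IMPLIES NOT 1)) -> 1
  row 11 [01011]: ((1 AND NOT 1) OR ((1 XOR 0) IMPLIES NOT 1)) -> 0
  row 12 [01100]: ((0 AND NOT 0) OR ((0 XOR 0) IMPLIES NOT 0)) -> 1
  row 13 [01101]: ((0 AND NOT 1) OR ((1 XOR 0) IMPLIES NOT 0)) -> 1
  row 14 [01110]: ((1 AND NOT 0) OR ((0 XOR 0) IMPLIES NOT 1)) -> 1
  row 15 [01111]: ((1 AND NOT 1) OR ((1 XOR 0) IMPLIES NOT 1)) -> 0
  row 16 [10000]: ((0 AND NOT 0) OR ((0 XOR 1) IMPLIES NOT 0)) -> 1
  row 17 [10001]: ((0 AND NOT 1) OR ((1 XOR 1) IMPLIES NOT 0)) -> 1
  row 18 [10010]: ((1 AND NOT 0) OR ((0 XOR 1) IMPLIES NOT 1)) -> 1
  row 19 [10011]: ((1 AND NOT 1) OR ((1 XOR 1) IMPLIES NOT 1)) -> 1
  row 20 [10100]: ((0 AND NOT 0) OR ((0 XOR 1) IMPLIES NOT 0)) -> 1
  row 21 [10101]: ((0 AND NOT 1) OR ((1 XOR 1) IMPLIES NOT 0)) -> 1
  row 22 [10110]: ((1 AND NOT 0) OR ((0 XOR 1) IMPLIES NOT 1)) -> 1
  row 23 [10111]: ((1 AND NOT 1) OR ((1 XOR 1) IMPLIES NOT 1)) -> 1
  row 24 [11000]: ((0 AND NOT 0) OR ((0 XOR 1) IMPLIES NOT 0)) -> 1
  row 25 [11001]: ((0 AND NOT 1) OR ((1 XOR 1) IMPLIES NOT 0)) -> 1
  row 26 [11010]: ((1 AND NOT 0) OR ((0 XOR 1) IMPLIES NOT 1)) -> 1
  row 27 [11011]: ((1 AND NOT 1) OR ((1 XOR 1) IMPLIES NOT 1)) -> 1
  row 28 [11100]: ((0 AND NOT 0) OR ((0 XOR 1) IMPLIES NOT 0)) -> 1
  row 29 [11101]: ((0 AND NOT 1) OR ((1 XOR 1) IMPLIES NOT 0)) -> 1
  row 30 [11110]: ((1 AND NOT 0) OR ((0 XOR 1) IMPLIES NOT 1)) -> 1
  row 31 [11111]: ((1 AND NOT 1) OR ((1 XOR 1) IMPLIES NOT 1)) -> 1
Full result column, 4 rows per line (a,b,c fixed per line; d,e runs 00..11 left to right):
  rows 0-3 [a,b,c=000]: 1110  = hex E
  rows 4-7 [a,b,c=001]: 1110  = hex E
  rows 8-11 [a,b,c=010]: 1110  = hex E
  rows 12-15 [a,b,c=011]: 1110  = hex E
  rows 16-19 [a,b,c=100]: 1111  = hex F
  rows 20-23 [a,b,c=101]: 1111  = hex F
  rows 24-27 [a,b,c=110]: 1111  = hex F
  rows 28-31 [a,b,c=111]: 1111  = hex F
Output column (row 0 .. row 31) = 11101110111011101111111111111111
Output column grouped in 4s = 1110 1110 1110 1110 1111 1111 1111 1111 = 0xEEEEFFFF
Convert to decimal digit by digit (value = value*16 + digit):
  E -> 14
  14*16 + 14 (E) = 238
  238*16 + 14 (E) = 3822
  3822*16 + 14 (E) = 61166
  61166*16 + 15 (F) = 978671
  978671*16 + 15 (F) = 15658751
  15658751*16 + 15 (F) = 250540031
  250540031*16 + 15 (F) = 4008640511
Decimal = 4008640511

4008640511


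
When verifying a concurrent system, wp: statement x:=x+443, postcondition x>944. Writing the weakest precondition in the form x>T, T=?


Formula: wp(x:=E, P) = P[E/x] (substitute E for x in postcondition)
Step 1: Postcondition: x>944
Step 2: Substitute x+443 for x: x+443>944
Step 3: Solve for x: x > 944-443 = 501

501


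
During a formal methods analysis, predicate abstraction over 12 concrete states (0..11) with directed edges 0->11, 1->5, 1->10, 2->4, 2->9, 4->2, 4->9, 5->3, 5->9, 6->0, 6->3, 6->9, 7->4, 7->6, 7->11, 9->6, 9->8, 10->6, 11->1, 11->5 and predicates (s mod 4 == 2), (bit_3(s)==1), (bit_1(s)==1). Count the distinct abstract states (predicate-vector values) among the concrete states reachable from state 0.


BFS from 0:
Concrete reachable: {0, 1, 3, 5, 6, 8, 9, 10, 11}
Abstract via predicates (s mod 4 == 2), (bit_3(s)==1), (bit_1(s)==1):
  (0,0,0) <- {0, 1, 5}
  (0,0,1) <- {3}
  (0,1,0) <- {8, 9}
  (0,1,1) <- {11}
  (1,0,1) <- {6}
  (1,1,1) <- {10}
Distinct abstract states = 6

6


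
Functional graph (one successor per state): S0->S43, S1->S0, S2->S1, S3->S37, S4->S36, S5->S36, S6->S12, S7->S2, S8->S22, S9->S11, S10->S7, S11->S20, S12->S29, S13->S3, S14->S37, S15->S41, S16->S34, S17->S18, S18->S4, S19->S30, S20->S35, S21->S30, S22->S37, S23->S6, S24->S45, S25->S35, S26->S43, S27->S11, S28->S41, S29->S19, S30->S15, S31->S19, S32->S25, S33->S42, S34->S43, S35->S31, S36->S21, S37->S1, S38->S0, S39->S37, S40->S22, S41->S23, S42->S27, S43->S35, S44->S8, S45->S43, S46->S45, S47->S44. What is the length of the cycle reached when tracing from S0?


Trace from S0 until a state repeats:
  S0 -> S43 -> S35 -> S31 -> S19 -> S30 -> S15 -> S41 -> S23 -> S6 -> S12 -> S29 -> S19
S19 first seen at step 4, revisited at step 12.
Cycle length = 12 - 4 = 8

8


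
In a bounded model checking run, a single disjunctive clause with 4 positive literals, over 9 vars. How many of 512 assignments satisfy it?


Step 1: Total=2^9=512
Step 2: Unsat when all 4 false: 2^5=32
Step 3: Sat=512-32=480

480


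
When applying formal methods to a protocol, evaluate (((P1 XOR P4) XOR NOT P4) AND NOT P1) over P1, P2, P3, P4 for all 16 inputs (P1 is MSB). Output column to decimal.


Formula: (((P1 XOR P4) XOR NOT P4) AND NOT P1) over P1, P2, P3, P4 (16 rows)
Evaluate each row (bits = P1,P2,P3,P4, MSB first):
  row 0 [0000]: (((0 XOR 0) XOR NOT 0) AND NOT 0) -> 1
  row 1 [0001]: (((0 XOR 1) XOR NOT 1) AND NOT 0) -> 1
  row 2 [0010]: (((0 XOR 0) XOR NOT 0) AND NOT 0) -> 1
  row 3 [0011]: (((0 XOR 1) XOR NOT 1) AND NOT 0) -> 1
  row 4 [0100]: (((0 XOR 0) XOR NOT 0) AND NOT 0) -> 1
  row 5 [0101]: (((0 XOR 1) XOR NOT 1) AND NOT 0) -> 1
  row 6 [0110]: (((0 XOR 0) XOR NOT 0) AND NOT 0) -> 1
  row 7 [0111]: (((0 XOR 1) XOR NOT 1) AND NOT 0) -> 1
  row 8 [1000]: (((1 XOR 0) XOR NOT 0) AND NOT 1) -> 0
  row 9 [1001]: (((1 XOR 1) XOR NOT 1) AND NOT 1) -> 0
  row 10 [1010]: (((1 XOR 0) XOR NOT 0) AND NOT 1) -> 0
  row 11 [1011]: (((1 XOR 1) XOR NOT 1) AND NOT 1) -> 0
  row 12 [1100]: (((1 XOR 0) XOR NOT 0) AND NOT 1) -> 0
  row 13 [1101]: (((1 XOR 1) XOR NOT 1) AND NOT 1) -> 0
  row 14 [1110]: (((1 XOR 0) XOR NOT 0) AND NOT 1) -> 0
  row 15 [1111]: (((1 XOR 1) XOR NOT 1) AND NOT 1) -> 0
Full result column, 4 rows per line (P1,P2 fixed per line; P3,P4 runs 00..11 left to right):
  rows 0-3 [P1,P2=00]: 1111  = hex F
  rows 4-7 [P1,P2=01]: 1111  = hex F
  rows 8-11 [P1,P2=10]: 0000  = hex 0
  rows 12-15 [P1,P2=11]: 0000  = hex 0
Output column (row 0 .. row 15) = 1111111100000000
Output column grouped in 4s = 1111 1111 0000 0000 = 0xFF00
Convert to decimal digit by digit (value = value*16 + digit):
  F -> 15
  15*16 + 15 (F) = 255
  255*16 + 0 = 4080
  4080*16 + 0 = 65280
Decimal = 65280

65280


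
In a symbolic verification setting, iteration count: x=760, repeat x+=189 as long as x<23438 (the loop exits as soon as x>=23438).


Step 1: x goes from 760 toward 23438 by 189; the body runs while x<23438, so iterations = ceil((bound-start)/step)
Step 2: Distance=22678
Step 3: ceil(22678/189)=120

120


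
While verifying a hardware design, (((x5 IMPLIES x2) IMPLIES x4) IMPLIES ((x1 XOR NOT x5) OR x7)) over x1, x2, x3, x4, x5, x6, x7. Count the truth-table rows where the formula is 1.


Formula: (((x5 IMPLIES x2) IMPLIES x4) IMPLIES ((x1 XOR NOT x5) OR x7)) over 7 vars (128 rows)
Evaluate each row (x1, x2, x3, x4, x5, x6, x7 as bits, MSB first):
  row 0 [0000000]: (((0 IMPLIES 0) IMPLIES 0) IMPLIES ((0 XOR NOT 0) OR 0)) -> 1
  row 1 [0000001]: (((0 IMPLIES 0) IMPLIES 0) IMPLIES ((0 XOR NOT 0) OR 1)) -> 1
  row 2 [0000010]: (((0 IMPLIES 0) IMPLIES 0) IMPLIES ((0 XOR NOT 0) OR 0)) -> 1
  row 3 [0000011]: (((0 IMPLIES 0) IMPLIES 0) IMPLIES ((0 XOR NOT 0) OR 1)) -> 1
  row 4 [0000100]: (((1 IMPLIES 0) IMPLIES 0) IMPLIES ((0 XOR NOT 1) OR 0)) -> 0
  (every remaining row is evaluated the same way; all 128 results are listed next)
Full result column, 8 rows per line (x1,x2,x3,x4 fixed per line; x5,x6,x7 runs 000..111 left to right):
  rows 0-7 [x1,x2,x3,x4=0000]: 11110101  (ones: 6)
  rows 8-15 [x1,x2,x3,x4=0001]: 11110101  (ones: 6)
  rows 16-23 [x1,x2,x3,x4=0010]: 11110101  (ones: 6)
  rows 24-31 [x1,x2,x3,x4=0011]: 11110101  (ones: 6)
  rows 32-39 [x1,x2,x3,x4=0100]: 11111111  (ones: 8)
  rows 40-47 [x1,x2,x3,x4=0101]: 11110101  (ones: 6)
  rows 48-55 [x1,x2,x3,x4=0110]: 11111111  (ones: 8)
  rows 56-63 [x1,x2,x3,x4=0111]: 11110101  (ones: 6)
  rows 64-71 [x1,x2,x3,x4=1000]: 11111111  (ones: 8)
  rows 72-79 [x1,x2,x3,x4=1001]: 01011111  (ones: 6)
  rows 80-87 [x1,x2,x3,x4=1010]: 11111111  (ones: 8)
  rows 88-95 [x1,x2,x3,x4=1011]: 01011111  (ones: 6)
  rows 96-103 [x1,x2,x3,x4=1100]: 11111111  (ones: 8)
  rows 104-111 [x1,x2,x3,x4=1101]: 01011111  (ones: 6)
  rows 112-119 [x1,x2,x3,x4=1110]: 11111111  (ones: 8)
  rows 120-127 [x1,x2,x3,x4=1111]: 01011111  (ones: 6)
Count of 1-rows = 6+6+6+6+8+6+8+6+8+6+8+6+8+6+8+6 = 108

108


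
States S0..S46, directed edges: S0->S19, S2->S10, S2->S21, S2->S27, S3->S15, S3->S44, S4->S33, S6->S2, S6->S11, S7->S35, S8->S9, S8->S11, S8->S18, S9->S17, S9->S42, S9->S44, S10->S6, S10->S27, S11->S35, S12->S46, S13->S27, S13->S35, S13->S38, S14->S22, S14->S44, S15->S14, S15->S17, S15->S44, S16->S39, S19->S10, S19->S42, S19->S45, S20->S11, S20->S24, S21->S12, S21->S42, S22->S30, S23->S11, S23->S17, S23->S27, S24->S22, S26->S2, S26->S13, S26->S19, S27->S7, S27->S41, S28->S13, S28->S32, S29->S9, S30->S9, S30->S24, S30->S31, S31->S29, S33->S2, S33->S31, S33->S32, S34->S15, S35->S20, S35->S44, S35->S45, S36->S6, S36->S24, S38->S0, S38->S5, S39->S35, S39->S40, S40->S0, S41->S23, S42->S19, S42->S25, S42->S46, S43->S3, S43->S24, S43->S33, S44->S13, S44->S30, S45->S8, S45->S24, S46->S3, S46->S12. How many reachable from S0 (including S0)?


BFS from S0:
  layer 0: {S0}
  layer 1: {S19}
  layer 2: {S10, S42, S45}
  layer 3: {S6, S8, S24, S25, S27, S46}
  layer 4: {S2, S3, S7, S9, S11, S12, S18, S22, S41}
  layer 5: {S15, S17, S21, S23, S30, S35, S44}
  layer 6: {S13, S14, S20, S31}
  layer 7: {S29, S38}
  layer 8: {S5}
Reachable set: {S0, S2, S3, S5, S6, S7, S8, S9, S10, S11, S12, S13, S14, S15, S17, S18, S19, S20, S21, S22, S23, S24, S25, S27, S29, S30, S31, S35, S38, S41, S42, S44, S45, S46}
Count = 34

34


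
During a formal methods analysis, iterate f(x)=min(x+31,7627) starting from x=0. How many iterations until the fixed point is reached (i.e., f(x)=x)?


Step 1: x=0, cap=7627, increment=31
Step 2: x grows by 31 each step until capped at 7627; fixed point is x=7627
Step 3: iterations = ceil(7627/31) = 247

247


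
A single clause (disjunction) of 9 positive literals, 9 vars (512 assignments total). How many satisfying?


Step 1: Total=2^9=512
Step 2: Unsat when all 9 false: 2^0=1
Step 3: Sat=512-1=511

511


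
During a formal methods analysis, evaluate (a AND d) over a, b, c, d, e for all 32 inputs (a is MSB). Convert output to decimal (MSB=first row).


Formula: (a AND d) over a, b, c, d, e (32 rows)
Evaluate each row (bits = a,b,c,d,e, MSB first):
  row 0 [00000]: (0 AND 0) -> 0
  row 1 [00001]: (0 AND 0) -> 0
  row 2 [00010]: (0 AND 1) -> 0
  row 3 [00011]: (0 AND 1) -> 0
  row 4 [00100]: (0 AND 0) -> 0
  row 5 [00101]: (0 AND 0) -> 0
  row 6 [00110]: (0 AND 1) -> 0
  row 7 [00111]: (0 AND 1) -> 0
  row 8 [01000]: (0 AND 0) -> 0
  row 9 [01001]: (0 AND 0) -> 0
  row 10 [01010]: (0 AND 1) -> 0
  row 11 [01011]: (0 AND 1) -> 0
  row 12 [01100]: (0 AND 0) -> 0
  row 13 [01101]: (0 AND 0) -> 0
  row 14 [01110]: (0 AND 1) -> 0
  row 15 [01111]: (0 AND 1) -> 0
  row 16 [10000]: (1 AND 0) -> 0
  row 17 [10001]: (1 AND 0) -> 0
  row 18 [10010]: (1 AND 1) -> 1
  row 19 [10011]: (1 AND 1) -> 1
  row 20 [10100]: (1 AND 0) -> 0
  row 21 [10101]: (1 AND 0) -> 0
  row 22 [10110]: (1 AND 1) -> 1
  row 23 [10111]: (1 AND 1) -> 1
  row 24 [11000]: (1 AND 0) -> 0
  row 25 [11001]: (1 AND 0) -> 0
  row 26 [11010]: (1 AND 1) -> 1
  row 27 [11011]: (1 AND 1) -> 1
  row 28 [11100]: (1 AND 0) -> 0
  row 29 [11101]: (1 AND 0) -> 0
  row 30 [11110]: (1 AND 1) -> 1
  row 31 [11111]: (1 AND 1) -> 1
Full result column, 4 rows per line (a,b,c fixed per line; d,e runs 00..11 left to right):
  rows 0-3 [a,b,c=000]: 0000  = hex 0
  rows 4-7 [a,b,c=001]: 0000  = hex 0
  rows 8-11 [a,b,c=010]: 0000  = hex 0
  rows 12-15 [a,b,c=011]: 0000  = hex 0
  rows 16-19 [a,b,c=100]: 0011  = hex 3
  rows 20-23 [a,b,c=101]: 0011  = hex 3
  rows 24-27 [a,b,c=110]: 0011  = hex 3
  rows 28-31 [a,b,c=111]: 0011  = hex 3
Output column (row 0 .. row 31) = 00000000000000000011001100110011
Output column grouped in 4s = 0000 0000 0000 0000 0011 0011 0011 0011 = 0x00003333
Convert to decimal digit by digit (value = value*16 + digit):
  0 -> 0
  0*16 + 0 = 0
  0*16 + 0 = 0
  0*16 + 0 = 0
  0*16 + 3 = 3
  3*16 + 3 = 51
  51*16 + 3 = 819
  819*16 + 3 = 13107
Decimal = 13107

13107


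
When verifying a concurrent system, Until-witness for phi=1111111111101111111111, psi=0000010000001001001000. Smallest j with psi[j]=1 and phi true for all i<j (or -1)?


(phi U psi) at 0: need smallest j with psi[j]=1 and phi[i]=1 for all i in [0,j).
Scan from step 0:
  step 0: phi=1, psi=0 -> continue
  step 1: phi=1, psi=0 -> continue
  step 2: phi=1, psi=0 -> continue
  step 3: phi=1, psi=0 -> continue
  step 5: psi=1 and phi held for [0,5) -> witness found
Witness step = 5

5


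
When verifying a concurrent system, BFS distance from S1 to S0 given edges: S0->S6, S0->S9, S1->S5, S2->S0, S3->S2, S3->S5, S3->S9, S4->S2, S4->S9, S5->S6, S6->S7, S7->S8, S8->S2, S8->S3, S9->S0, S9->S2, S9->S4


BFS layer-by-layer from S1:
  dist 0: {S1}
  dist 1: {S5}
  dist 2: {S6}
  dist 3: {S7}
  dist 4: {S8}
  dist 5: {S2, S3}
  dist 6: {S0, S9}
  -> S0 reached at distance 6
Shortest path length = 6

6


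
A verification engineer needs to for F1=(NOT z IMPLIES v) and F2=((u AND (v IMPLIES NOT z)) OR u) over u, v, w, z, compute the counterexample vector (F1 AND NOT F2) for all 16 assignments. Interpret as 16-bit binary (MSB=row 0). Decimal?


F1 = (NOT z IMPLIES v)
F2 = ((u AND (v IMPLIES NOT z)) OR u)
Counterexample to F1=>F2 is where F1=1 and F2=0.
Evaluate each row (bits = u,v,w,z, MSB first):
  row 0 [0000]: F1=0 F2=0 -> F1&~F2 -> 0
  row 1 [0001]: F1=1 F2=0 -> F1&~F2 -> 1
  row 2 [0010]: F1=0 F2=0 -> F1&~F2 -> 0
  row 3 [0011]: F1=1 F2=0 -> F1&~F2 -> 1
  row 4 [0100]: F1=1 F2=0 -> F1&~F2 -> 1
  row 5 [0101]: F1=1 F2=0 -> F1&~F2 -> 1
  row 6 [0110]: F1=1 F2=0 -> F1&~F2 -> 1
  row 7 [0111]: F1=1 F2=0 -> F1&~F2 -> 1
  row 8 [1000]: F1=0 F2=1 -> F1&~F2 -> 0
  row 9 [1001]: F1=1 F2=1 -> F1&~F2 -> 0
  row 10 [1010]: F1=0 F2=1 -> F1&~F2 -> 0
  row 11 [1011]: F1=1 F2=1 -> F1&~F2 -> 0
  row 12 [1100]: F1=1 F2=1 -> F1&~F2 -> 0
  row 13 [1101]: F1=1 F2=1 -> F1&~F2 -> 0
  row 14 [1110]: F1=1 F2=1 -> F1&~F2 -> 0
  row 15 [1111]: F1=1 F2=1 -> F1&~F2 -> 0
Full result column, 4 rows per line (u,v fixed per line; w,z runs 00..11 left to right):
  rows 0-3 [u,v=00]: 0101  = hex 5
  rows 4-7 [u,v=01]: 1111  = hex F
  rows 8-11 [u,v=10]: 0000  = hex 0
  rows 12-15 [u,v=11]: 0000  = hex 0
Counterexample vector (row 0 .. row 15) = 0101111100000000
Output column grouped in 4s = 0101 1111 0000 0000 = 0x5F00
Convert to decimal digit by digit (value = value*16 + digit):
  5 -> 5
  5*16 + 15 (F) = 95
  95*16 + 0 = 1520
  1520*16 + 0 = 24320
Decimal = 24320

24320


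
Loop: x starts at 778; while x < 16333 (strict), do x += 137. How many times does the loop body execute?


Step 1: x goes from 778 toward 16333 by 137; the body runs while x<16333, so iterations = ceil((bound-start)/step)
Step 2: Distance=15555
Step 3: ceil(15555/137)=114

114


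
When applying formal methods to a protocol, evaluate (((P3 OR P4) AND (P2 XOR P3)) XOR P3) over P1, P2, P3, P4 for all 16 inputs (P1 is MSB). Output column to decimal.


Formula: (((P3 OR P4) AND (P2 XOR P3)) XOR P3) over P1, P2, P3, P4 (16 rows)
Evaluate each row (bits = P1,P2,P3,P4, MSB first):
  row 0 [0000]: (((0 OR 0) AND (0 XOR 0)) XOR 0) -> 0
  row 1 [0001]: (((0 OR 1) AND (0 XOR 0)) XOR 0) -> 0
  row 2 [0010]: (((1 OR 0) AND (0 XOR 1)) XOR 1) -> 0
  row 3 [0011]: (((1 OR 1) AND (0 XOR 1)) XOR 1) -> 0
  row 4 [0100]: (((0 OR 0) AND (1 XOR 0)) XOR 0) -> 0
  row 5 [0101]: (((0 OR 1) AND (1 XOR 0)) XOR 0) -> 1
  row 6 [0110]: (((1 OR 0) AND (1 XOR 1)) XOR 1) -> 1
  row 7 [0111]: (((1 OR 1) AND (1 XOR 1)) XOR 1) -> 1
  row 8 [1000]: (((0 OR 0) AND (0 XOR 0)) XOR 0) -> 0
  row 9 [1001]: (((0 OR 1) AND (0 XOR 0)) XOR 0) -> 0
  row 10 [1010]: (((1 OR 0) AND (0 XOR 1)) XOR 1) -> 0
  row 11 [1011]: (((1 OR 1) AND (0 XOR 1)) XOR 1) -> 0
  row 12 [1100]: (((0 OR 0) AND (1 XOR 0)) XOR 0) -> 0
  row 13 [1101]: (((0 OR 1) AND (1 XOR 0)) XOR 0) -> 1
  row 14 [1110]: (((1 OR 0) AND (1 XOR 1)) XOR 1) -> 1
  row 15 [1111]: (((1 OR 1) AND (1 XOR 1)) XOR 1) -> 1
Full result column, 4 rows per line (P1,P2 fixed per line; P3,P4 runs 00..11 left to right):
  rows 0-3 [P1,P2=00]: 0000  = hex 0
  rows 4-7 [P1,P2=01]: 0111  = hex 7
  rows 8-11 [P1,P2=10]: 0000  = hex 0
  rows 12-15 [P1,P2=11]: 0111  = hex 7
Output column (row 0 .. row 15) = 0000011100000111
Output column grouped in 4s = 0000 0111 0000 0111 = 0x0707
Convert to decimal digit by digit (value = value*16 + digit):
  0 -> 0
  0*16 + 7 = 7
  7*16 + 0 = 112
  112*16 + 7 = 1799
Decimal = 1799

1799


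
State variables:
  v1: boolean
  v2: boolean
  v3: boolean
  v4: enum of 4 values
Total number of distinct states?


State space = product of domain sizes of all variables.
Domain sizes:
  v1 (boolean): 2
  v2 (boolean): 2
  v3 (boolean): 2
  v4 (enum of 4 values): 4
Product = 2 * 2 * 2 * 4 = 32

32


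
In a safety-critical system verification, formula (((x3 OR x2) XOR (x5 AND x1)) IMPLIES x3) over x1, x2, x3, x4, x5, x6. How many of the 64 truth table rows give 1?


Formula: (((x3 OR x2) XOR (x5 AND x1)) IMPLIES x3) over 6 vars (64 rows)
Evaluate each row (x1, x2, x3, x4, x5, x6 as bits, MSB first):
  row 0 [000000]: (((0 OR 0) XOR (0 AND 0)) IMPLIES 0) -> 1
  row 1 [000001]: (((0 OR 0) XOR (0 AND 0)) IMPLIES 0) -> 1
  row 2 [000010]: (((0 OR 0) XOR (1 AND 0)) IMPLIES 0) -> 1
  row 3 [000011]: (((0 OR 0) XOR (1 AND 0)) IMPLIES 0) -> 1
  row 4 [000100]: (((0 OR 0) XOR (0 AND 0)) IMPLIES 0) -> 1
  (every remaining row is evaluated the same way; all 64 results are listed next)
Full result column, 8 rows per line (x1,x2,x3 fixed per line; x4,x5,x6 runs 000..111 left to right):
  rows 0-7 [x1,x2,x3=000]: 11111111  (ones: 8)
  rows 8-15 [x1,x2,x3=001]: 11111111  (ones: 8)
  rows 16-23 [x1,x2,x3=010]: 00000000  (ones: 0)
  rows 24-31 [x1,x2,x3=011]: 11111111  (ones: 8)
  rows 32-39 [x1,x2,x3=100]: 11001100  (ones: 4)
  rows 40-47 [x1,x2,x3=101]: 11111111  (ones: 8)
  rows 48-55 [x1,x2,x3=110]: 00110011  (ones: 4)
  rows 56-63 [x1,x2,x3=111]: 11111111  (ones: 8)
Count of 1-rows = 8+8+0+8+4+8+4+8 = 48

48


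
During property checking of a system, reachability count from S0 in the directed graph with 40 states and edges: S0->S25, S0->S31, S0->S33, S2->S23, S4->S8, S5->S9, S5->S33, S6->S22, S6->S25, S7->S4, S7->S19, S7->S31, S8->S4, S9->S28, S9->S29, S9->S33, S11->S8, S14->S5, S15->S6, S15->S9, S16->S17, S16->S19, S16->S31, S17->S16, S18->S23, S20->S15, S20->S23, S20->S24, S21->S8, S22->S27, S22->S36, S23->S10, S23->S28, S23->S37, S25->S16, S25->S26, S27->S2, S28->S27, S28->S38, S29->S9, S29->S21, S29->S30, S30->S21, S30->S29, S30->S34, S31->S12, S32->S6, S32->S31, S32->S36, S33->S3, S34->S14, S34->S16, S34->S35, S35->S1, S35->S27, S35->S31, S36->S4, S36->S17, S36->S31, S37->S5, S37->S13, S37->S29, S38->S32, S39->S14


BFS from S0:
  layer 0: {S0}
  layer 1: {S25, S31, S33}
  layer 2: {S3, S12, S16, S26}
  layer 3: {S17, S19}
Reachable set: {S0, S3, S12, S16, S17, S19, S25, S26, S31, S33}
Count = 10

10


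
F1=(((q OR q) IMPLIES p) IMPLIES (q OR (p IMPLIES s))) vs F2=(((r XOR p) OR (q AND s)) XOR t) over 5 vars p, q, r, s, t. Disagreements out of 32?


F1 = (((q OR q) IMPLIES p) IMPLIES (q OR (p IMPLIES s)))
F2 = (((r XOR p) OR (q AND s)) XOR t)
Evaluate both on each of 32 rows (bits = p,q,r,s,t):
  row 0 [00000]: F1=1 F2=0 (differ) -> 1
  row 1 [00001]: F1=1 F2=1 -> 0
  row 2 [00010]: F1=1 F2=0 (differ) -> 1
  row 3 [00011]: F1=1 F2=1 -> 0
  row 4 [00100]: F1=1 F2=1 -> 0
  row 5 [00101]: F1=1 F2=0 (differ) -> 1
  row 6 [00110]: F1=1 F2=1 -> 0
  row 7 [00111]: F1=1 F2=0 (differ) -> 1
  row 8 [01000]: F1=1 F2=0 (differ) -> 1
  row 9 [01001]: F1=1 F2=1 -> 0
  row 10 [01010]: F1=1 F2=1 -> 0
  row 11 [01011]: F1=1 F2=0 (differ) -> 1
  row 12 [01100]: F1=1 F2=1 -> 0
  row 13 [01101]: F1=1 F2=0 (differ) -> 1
  row 14 [01110]: F1=1 F2=1 -> 0
  row 15 [01111]: F1=1 F2=0 (differ) -> 1
  row 16 [10000]: F1=0 F2=1 (differ) -> 1
  row 17 [10001]: F1=0 F2=0 -> 0
  row 18 [10010]: F1=1 F2=1 -> 0
  row 19 [10011]: F1=1 F2=0 (differ) -> 1
  row 20 [10100]: F1=0 F2=0 -> 0
  row 21 [10101]: F1=0 F2=1 (differ) -> 1
  row 22 [10110]: F1=1 F2=0 (differ) -> 1
  row 23 [10111]: F1=1 F2=1 -> 0
  row 24 [11000]: F1=1 F2=1 -> 0
  row 25 [11001]: F1=1 F2=0 (differ) -> 1
  row 26 [11010]: F1=1 F2=1 -> 0
  row 27 [11011]: F1=1 F2=0 (differ) -> 1
  row 28 [11100]: F1=1 F2=0 (differ) -> 1
  row 29 [11101]: F1=1 F2=1 -> 0
  row 30 [11110]: F1=1 F2=1 -> 0
  row 31 [11111]: F1=1 F2=0 (differ) -> 1
Full result column, 8 rows per line (p,q fixed per line; r,s,t runs 000..111 left to right):
  rows 0-7 [p,q=00]: 10100101  (ones: 4)
  rows 8-15 [p,q=01]: 10010101  (ones: 4)
  rows 16-23 [p,q=10]: 10010110  (ones: 4)
  rows 24-31 [p,q=11]: 01011001  (ones: 4)
Disagreements = 4+4+4+4 = 16

16


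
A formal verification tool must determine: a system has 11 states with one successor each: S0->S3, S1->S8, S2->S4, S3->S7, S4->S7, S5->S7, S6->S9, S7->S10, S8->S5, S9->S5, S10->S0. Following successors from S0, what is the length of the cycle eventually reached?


Trace from S0 until a state repeats:
  S0 -> S3 -> S7 -> S10 -> S0
S0 first seen at step 0, revisited at step 4.
Cycle length = 4 - 0 = 4

4


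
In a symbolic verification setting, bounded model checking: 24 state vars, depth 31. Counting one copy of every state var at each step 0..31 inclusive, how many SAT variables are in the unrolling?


BMC unrolls to depth k, creating one copy of each state var for steps 0..k.
Step count = 31 + 1 = 32 (steps 0 through 31)
Vars per step = 24
Total = 24 * 32 = 768

768


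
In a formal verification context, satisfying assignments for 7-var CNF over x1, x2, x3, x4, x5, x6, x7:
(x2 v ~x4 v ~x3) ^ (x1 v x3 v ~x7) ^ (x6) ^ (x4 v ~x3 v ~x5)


CNF with 4 clauses over 7 vars (128 assignments).
An assignment satisfies CNF iff every clause has >=1 true literal.
Check each row (bits = x1,x2,x3,x4,x5,x6,x7; clause T/F shown):
  row 0 [0000000]: clauses=TTFT -> 0
  row 1 [0000001]: clauses=TFFT -> 0
  row 2 [0000010]: clauses=TTTT -> 1
  row 3 [0000011]: clauses=TFTT -> 0
  row 4 [0000100]: clauses=TTFT -> 0
  (every remaining row is evaluated the same way; all 128 results are listed next)
Full result column, 8 rows per line (x1,x2,x3,x4 fixed per line; x5,x6,x7 runs 000..111 left to right):
  rows 0-7 [x1,x2,x3,x4=0000]: 00100010  (ones: 2)
  rows 8-15 [x1,x2,x3,x4=0001]: 00100010  (ones: 2)
  rows 16-23 [x1,x2,x3,x4=0010]: 00110000  (ones: 2)
  rows 24-31 [x1,x2,x3,x4=0011]: 00000000  (ones: 0)
  rows 32-39 [x1,x2,x3,x4=0100]: 00100010  (ones: 2)
  rows 40-47 [x1,x2,x3,x4=0101]: 00100010  (ones: 2)
  rows 48-55 [x1,x2,x3,x4=0110]: 00110000  (ones: 2)
  rows 56-63 [x1,x2,x3,x4=0111]: 00110011  (ones: 4)
  rows 64-71 [x1,x2,x3,x4=1000]: 00110011  (ones: 4)
  rows 72-79 [x1,x2,x3,x4=1001]: 00110011  (ones: 4)
  rows 80-87 [x1,x2,x3,x4=1010]: 00110000  (ones: 2)
  rows 88-95 [x1,x2,x3,x4=1011]: 00000000  (ones: 0)
  rows 96-103 [x1,x2,x3,x4=1100]: 00110011  (ones: 4)
  rows 104-111 [x1,x2,x3,x4=1101]: 00110011  (ones: 4)
  rows 112-119 [x1,x2,x3,x4=1110]: 00110000  (ones: 2)
  rows 120-127 [x1,x2,x3,x4=1111]: 00110011  (ones: 4)
Satisfying assignments = 2+2+2+0+2+2+2+4+4+4+2+0+4+4+2+4 = 40

40


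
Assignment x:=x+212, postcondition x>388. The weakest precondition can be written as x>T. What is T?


Formula: wp(x:=E, P) = P[E/x] (substitute E for x in postcondition)
Step 1: Postcondition: x>388
Step 2: Substitute x+212 for x: x+212>388
Step 3: Solve for x: x > 388-212 = 176

176


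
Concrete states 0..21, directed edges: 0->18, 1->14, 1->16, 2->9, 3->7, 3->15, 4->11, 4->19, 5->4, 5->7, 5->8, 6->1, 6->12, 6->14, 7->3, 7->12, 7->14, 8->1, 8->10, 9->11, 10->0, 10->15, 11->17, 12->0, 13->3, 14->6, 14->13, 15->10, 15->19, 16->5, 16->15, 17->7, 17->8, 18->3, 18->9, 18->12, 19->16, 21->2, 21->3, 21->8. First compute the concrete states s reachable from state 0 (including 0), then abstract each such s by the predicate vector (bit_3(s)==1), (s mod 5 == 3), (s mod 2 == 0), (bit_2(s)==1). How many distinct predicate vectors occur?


BFS from 0:
Concrete reachable: {0, 1, 3, 4, 5, 6, 7, 8, 9, 10, 11, 12, 13, 14, 15, 16, 17, 18, 19}
Abstract via predicates (bit_3(s)==1), (s mod 5 == 3), (s mod 2 == 0), (bit_2(s)==1):
  (0,0,0,0) <- {1, 17, 19}
  (0,0,0,1) <- {5, 7}
  (0,0,1,0) <- {0, 16}
  (0,0,1,1) <- {4, 6}
  (0,1,0,0) <- {3}
  (0,1,1,0) <- {18}
  (1,0,0,0) <- {9, 11}
  (1,0,0,1) <- {15}
  (1,0,1,0) <- {10}
  (1,0,1,1) <- {12, 14}
  (1,1,0,1) <- {13}
  (1,1,1,0) <- {8}
Distinct abstract states = 12

12


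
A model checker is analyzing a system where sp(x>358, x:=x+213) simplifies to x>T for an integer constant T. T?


Formula: sp(P, x:=E) = exists old_x. (x = E[old_x/x]) AND P[old_x/x] (old_x is the value of x before the assignment; eliminate old_x by solving x = E[old_x/x] for old_x)
Step 1: Precondition P: x>358, i.e. old_x > 358
Step 2: Assignment gives x = old_x + 213, so old_x = x - 213
Step 3: Substitute into P: x - 213 > 358
Step 4: Simplify: x > 358+213 = 571

571


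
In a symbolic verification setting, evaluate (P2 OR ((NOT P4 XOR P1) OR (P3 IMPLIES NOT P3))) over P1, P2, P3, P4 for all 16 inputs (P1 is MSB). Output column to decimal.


Formula: (P2 OR ((NOT P4 XOR P1) OR (P3 IMPLIES NOT P3))) over P1, P2, P3, P4 (16 rows)
Evaluate each row (bits = P1,P2,P3,P4, MSB first):
  row 0 [0000]: (0 OR ((NOT 0 XOR 0) OR (0 IMPLIES NOT 0))) -> 1
  row 1 [0001]: (0 OR ((NOT 1 XOR 0) OR (0 IMPLIES NOT 0))) -> 1
  row 2 [0010]: (0 OR ((NOT 0 XOR 0) OR (1 IMPLIES NOT 1))) -> 1
  row 3 [0011]: (0 OR ((NOT 1 XOR 0) OR (1 IMPLIES NOT 1))) -> 0
  row 4 [0100]: (1 OR ((NOT 0 XOR 0) OR (0 IMPLIES NOT 0))) -> 1
  row 5 [0101]: (1 OR ((NOT 1 XOR 0) OR (0 IMPLIES NOT 0))) -> 1
  row 6 [0110]: (1 OR ((NOT 0 XOR 0) OR (1 IMPLIES NOT 1))) -> 1
  row 7 [0111]: (1 OR ((NOT 1 XOR 0) OR (1 IMPLIES NOT 1))) -> 1
  row 8 [1000]: (0 OR ((NOT 0 XOR 1) OR (0 IMPLIES NOT 0))) -> 1
  row 9 [1001]: (0 OR ((NOT 1 XOR 1) OR (0 IMPLIES NOT 0))) -> 1
  row 10 [1010]: (0 OR ((NOT 0 XOR 1) OR (1 IMPLIES NOT 1))) -> 0
  row 11 [1011]: (0 OR ((NOT 1 XOR 1) OR (1 IMPLIES NOT 1))) -> 1
  row 12 [1100]: (1 OR ((NOT 0 XOR 1) OR (0 IMPLIES NOT 0))) -> 1
  row 13 [1101]: (1 OR ((NOT 1 XOR 1) OR (0 IMPLIES NOT 0))) -> 1
  row 14 [1110]: (1 OR ((NOT 0 XOR 1) OR (1 IMPLIES NOT 1))) -> 1
  row 15 [1111]: (1 OR ((NOT 1 XOR 1) OR (1 IMPLIES NOT 1))) -> 1
Full result column, 4 rows per line (P1,P2 fixed per line; P3,P4 runs 00..11 left to right):
  rows 0-3 [P1,P2=00]: 1110  = hex E
  rows 4-7 [P1,P2=01]: 1111  = hex F
  rows 8-11 [P1,P2=10]: 1101  = hex D
  rows 12-15 [P1,P2=11]: 1111  = hex F
Output column (row 0 .. row 15) = 1110111111011111
Output column grouped in 4s = 1110 1111 1101 1111 = 0xEFDF
Convert to decimal digit by digit (value = value*16 + digit):
  E -> 14
  14*16 + 15 (F) = 239
  239*16 + 13 (D) = 3837
  3837*16 + 15 (F) = 61407
Decimal = 61407

61407


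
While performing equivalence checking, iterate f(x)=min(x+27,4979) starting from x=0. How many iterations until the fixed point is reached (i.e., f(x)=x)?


Step 1: x=0, cap=4979, increment=27
Step 2: x grows by 27 each step until capped at 4979; fixed point is x=4979
Step 3: iterations = ceil(4979/27) = 185

185


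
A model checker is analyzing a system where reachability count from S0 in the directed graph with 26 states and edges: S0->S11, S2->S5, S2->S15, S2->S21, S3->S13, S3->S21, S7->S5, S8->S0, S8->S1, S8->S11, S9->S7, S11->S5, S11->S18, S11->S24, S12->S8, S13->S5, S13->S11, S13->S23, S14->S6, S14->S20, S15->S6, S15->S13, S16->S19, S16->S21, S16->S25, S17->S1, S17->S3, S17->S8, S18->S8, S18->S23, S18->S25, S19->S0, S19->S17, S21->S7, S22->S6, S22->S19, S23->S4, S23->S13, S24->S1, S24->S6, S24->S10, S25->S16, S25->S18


BFS from S0:
  layer 0: {S0}
  layer 1: {S11}
  layer 2: {S5, S18, S24}
  layer 3: {S1, S6, S8, S10, S23, S25}
  layer 4: {S4, S13, S16}
  layer 5: {S19, S21}
  layer 6: {S7, S17}
  layer 7: {S3}
Reachable set: {S0, S1, S3, S4, S5, S6, S7, S8, S10, S11, S13, S16, S17, S18, S19, S21, S23, S24, S25}
Count = 19

19
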